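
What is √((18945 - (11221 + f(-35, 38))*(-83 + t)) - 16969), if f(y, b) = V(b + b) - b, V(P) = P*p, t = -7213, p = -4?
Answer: 2*√19843790 ≈ 8909.3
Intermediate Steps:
V(P) = -4*P (V(P) = P*(-4) = -4*P)
f(y, b) = -9*b (f(y, b) = -4*(b + b) - b = -8*b - b = -9*b)
√((18945 - (11221 + f(-35, 38))*(-83 + t)) - 16969) = √((18945 - (11221 - 9*38)*(-83 - 7213)) - 16969) = √((18945 - (11221 - 342)*(-7296)) - 16969) = √((18945 - 10879*(-7296)) - 16969) = √((18945 - 1*(-79373184)) - 16969) = √((18945 + 79373184) - 16969) = √(79392129 - 16969) = √79375160 = 2*√19843790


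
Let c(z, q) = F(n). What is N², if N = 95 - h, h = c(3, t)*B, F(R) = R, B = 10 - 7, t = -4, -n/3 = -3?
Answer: 4624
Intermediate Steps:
n = 9 (n = -3*(-3) = 9)
B = 3
c(z, q) = 9
h = 27 (h = 9*3 = 27)
N = 68 (N = 95 - 1*27 = 95 - 27 = 68)
N² = 68² = 4624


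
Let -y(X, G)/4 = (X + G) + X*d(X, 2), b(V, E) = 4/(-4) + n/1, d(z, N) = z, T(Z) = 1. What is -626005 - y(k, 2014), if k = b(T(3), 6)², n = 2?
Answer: -617941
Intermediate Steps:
b(V, E) = 1 (b(V, E) = 4/(-4) + 2/1 = 4*(-¼) + 2*1 = -1 + 2 = 1)
k = 1 (k = 1² = 1)
y(X, G) = -4*G - 4*X - 4*X² (y(X, G) = -4*((X + G) + X*X) = -4*((G + X) + X²) = -4*(G + X + X²) = -4*G - 4*X - 4*X²)
-626005 - y(k, 2014) = -626005 - (-4*2014 - 4*1 - 4*1²) = -626005 - (-8056 - 4 - 4*1) = -626005 - (-8056 - 4 - 4) = -626005 - 1*(-8064) = -626005 + 8064 = -617941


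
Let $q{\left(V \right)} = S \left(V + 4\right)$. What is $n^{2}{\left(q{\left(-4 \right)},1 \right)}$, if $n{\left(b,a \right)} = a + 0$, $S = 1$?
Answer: $1$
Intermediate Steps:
$q{\left(V \right)} = 4 + V$ ($q{\left(V \right)} = 1 \left(V + 4\right) = 1 \left(4 + V\right) = 4 + V$)
$n{\left(b,a \right)} = a$
$n^{2}{\left(q{\left(-4 \right)},1 \right)} = 1^{2} = 1$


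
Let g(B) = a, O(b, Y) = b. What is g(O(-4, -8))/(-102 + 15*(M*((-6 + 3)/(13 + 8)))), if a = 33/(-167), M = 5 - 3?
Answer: 77/41416 ≈ 0.0018592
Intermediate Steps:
M = 2
a = -33/167 (a = 33*(-1/167) = -33/167 ≈ -0.19760)
g(B) = -33/167
g(O(-4, -8))/(-102 + 15*(M*((-6 + 3)/(13 + 8)))) = -33/(167*(-102 + 15*(2*((-6 + 3)/(13 + 8))))) = -33/(167*(-102 + 15*(2*(-3/21)))) = -33/(167*(-102 + 15*(2*(-3*1/21)))) = -33/(167*(-102 + 15*(2*(-⅐)))) = -33/(167*(-102 + 15*(-2/7))) = -33/(167*(-102 - 30/7)) = -33/(167*(-744/7)) = -33/167*(-7/744) = 77/41416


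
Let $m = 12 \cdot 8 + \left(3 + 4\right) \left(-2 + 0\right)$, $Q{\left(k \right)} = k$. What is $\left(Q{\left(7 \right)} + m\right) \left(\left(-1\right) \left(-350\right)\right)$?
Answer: $31150$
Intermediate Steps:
$m = 82$ ($m = 96 + 7 \left(-2\right) = 96 - 14 = 82$)
$\left(Q{\left(7 \right)} + m\right) \left(\left(-1\right) \left(-350\right)\right) = \left(7 + 82\right) \left(\left(-1\right) \left(-350\right)\right) = 89 \cdot 350 = 31150$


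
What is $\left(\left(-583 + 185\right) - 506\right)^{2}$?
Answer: $817216$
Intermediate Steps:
$\left(\left(-583 + 185\right) - 506\right)^{2} = \left(-398 - 506\right)^{2} = \left(-904\right)^{2} = 817216$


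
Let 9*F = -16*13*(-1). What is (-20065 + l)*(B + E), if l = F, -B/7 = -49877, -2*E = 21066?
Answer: -61076734462/9 ≈ -6.7863e+9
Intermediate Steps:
E = -10533 (E = -½*21066 = -10533)
B = 349139 (B = -7*(-49877) = 349139)
F = 208/9 (F = (-16*13*(-1))/9 = (-208*(-1))/9 = (⅑)*208 = 208/9 ≈ 23.111)
l = 208/9 ≈ 23.111
(-20065 + l)*(B + E) = (-20065 + 208/9)*(349139 - 10533) = -180377/9*338606 = -61076734462/9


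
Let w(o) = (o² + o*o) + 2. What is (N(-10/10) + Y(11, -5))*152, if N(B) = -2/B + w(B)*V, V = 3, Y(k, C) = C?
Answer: 1368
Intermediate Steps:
w(o) = 2 + 2*o² (w(o) = (o² + o²) + 2 = 2*o² + 2 = 2 + 2*o²)
N(B) = 6 - 2/B + 6*B² (N(B) = -2/B + (2 + 2*B²)*3 = -2/B + (6 + 6*B²) = 6 - 2/B + 6*B²)
(N(-10/10) + Y(11, -5))*152 = ((6 - 2*(-1/1) + 6*(-10/10)²) - 5)*152 = ((6 - 2/((-10*⅒)) + 6*(-10*⅒)²) - 5)*152 = ((6 - 2/(-1) + 6*(-1)²) - 5)*152 = ((6 - 2*(-1) + 6*1) - 5)*152 = ((6 + 2 + 6) - 5)*152 = (14 - 5)*152 = 9*152 = 1368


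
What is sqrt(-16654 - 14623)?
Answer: I*sqrt(31277) ≈ 176.85*I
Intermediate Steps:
sqrt(-16654 - 14623) = sqrt(-31277) = I*sqrt(31277)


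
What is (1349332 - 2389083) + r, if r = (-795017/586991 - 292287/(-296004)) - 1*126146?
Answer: -67525543612316453/57917227988 ≈ -1.1659e+6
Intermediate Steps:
r = -7306047894565465/57917227988 (r = (-795017*1/586991 - 292287*(-1/296004)) - 126146 = (-795017/586991 + 97429/98668) - 126146 = -21252791217/57917227988 - 126146 = -7306047894565465/57917227988 ≈ -1.2615e+5)
(1349332 - 2389083) + r = (1349332 - 2389083) - 7306047894565465/57917227988 = -1039751 - 7306047894565465/57917227988 = -67525543612316453/57917227988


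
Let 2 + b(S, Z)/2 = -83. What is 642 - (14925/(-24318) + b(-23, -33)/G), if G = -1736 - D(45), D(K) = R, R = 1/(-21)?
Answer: 37973228173/59100846 ≈ 642.52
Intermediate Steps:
R = -1/21 ≈ -0.047619
D(K) = -1/21
b(S, Z) = -170 (b(S, Z) = -4 + 2*(-83) = -4 - 166 = -170)
G = -36455/21 (G = -1736 - 1*(-1/21) = -1736 + 1/21 = -36455/21 ≈ -1736.0)
642 - (14925/(-24318) + b(-23, -33)/G) = 642 - (14925/(-24318) - 170/(-36455/21)) = 642 - (14925*(-1/24318) - 170*(-21/36455)) = 642 - (-4975/8106 + 714/7291) = 642 - 1*(-30485041/59100846) = 642 + 30485041/59100846 = 37973228173/59100846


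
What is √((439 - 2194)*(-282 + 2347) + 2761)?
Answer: I*√3621314 ≈ 1903.0*I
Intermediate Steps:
√((439 - 2194)*(-282 + 2347) + 2761) = √(-1755*2065 + 2761) = √(-3624075 + 2761) = √(-3621314) = I*√3621314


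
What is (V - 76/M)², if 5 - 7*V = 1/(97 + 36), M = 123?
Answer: 119159056/13113227169 ≈ 0.0090869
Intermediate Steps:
V = 664/931 (V = 5/7 - 1/(7*(97 + 36)) = 5/7 - ⅐/133 = 5/7 - ⅐*1/133 = 5/7 - 1/931 = 664/931 ≈ 0.71321)
(V - 76/M)² = (664/931 - 76/123)² = (10916/114513)² = 119159056/13113227169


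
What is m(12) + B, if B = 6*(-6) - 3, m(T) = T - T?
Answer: -39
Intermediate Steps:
m(T) = 0
B = -39 (B = -36 - 3 = -39)
m(12) + B = 0 - 39 = -39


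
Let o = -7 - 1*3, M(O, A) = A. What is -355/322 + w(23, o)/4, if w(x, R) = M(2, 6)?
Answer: 64/161 ≈ 0.39752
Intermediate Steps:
o = -10 (o = -7 - 3 = -10)
w(x, R) = 6
-355/322 + w(23, o)/4 = -355/322 + 6/4 = -355*1/322 + 6*(¼) = -355/322 + 3/2 = 64/161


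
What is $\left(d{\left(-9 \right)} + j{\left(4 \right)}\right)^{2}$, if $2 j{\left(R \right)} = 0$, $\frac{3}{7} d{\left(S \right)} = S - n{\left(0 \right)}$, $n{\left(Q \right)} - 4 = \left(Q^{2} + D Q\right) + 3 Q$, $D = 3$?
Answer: $\frac{8281}{9} \approx 920.11$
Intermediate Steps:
$n{\left(Q \right)} = 4 + Q^{2} + 6 Q$ ($n{\left(Q \right)} = 4 + \left(\left(Q^{2} + 3 Q\right) + 3 Q\right) = 4 + \left(Q^{2} + 6 Q\right) = 4 + Q^{2} + 6 Q$)
$d{\left(S \right)} = - \frac{28}{3} + \frac{7 S}{3}$ ($d{\left(S \right)} = \frac{7 \left(S - \left(4 + 0^{2} + 6 \cdot 0\right)\right)}{3} = \frac{7 \left(S - \left(4 + 0 + 0\right)\right)}{3} = \frac{7 \left(S - 4\right)}{3} = \frac{7 \left(-4 + S\right)}{3} = - \frac{28}{3} + \frac{7 S}{3}$)
$j{\left(R \right)} = 0$ ($j{\left(R \right)} = \frac{1}{2} \cdot 0 = 0$)
$\left(d{\left(-9 \right)} + j{\left(4 \right)}\right)^{2} = \left(\left(- \frac{28}{3} + \frac{7}{3} \left(-9\right)\right) + 0\right)^{2} = \left(\left(- \frac{28}{3} - 21\right) + 0\right)^{2} = \left(- \frac{91}{3} + 0\right)^{2} = \left(- \frac{91}{3}\right)^{2} = \frac{8281}{9}$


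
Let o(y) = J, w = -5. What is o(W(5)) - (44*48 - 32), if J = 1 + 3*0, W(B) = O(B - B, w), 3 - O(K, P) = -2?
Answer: -2079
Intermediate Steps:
O(K, P) = 5 (O(K, P) = 3 - 1*(-2) = 3 + 2 = 5)
W(B) = 5
J = 1 (J = 1 + 0 = 1)
o(y) = 1
o(W(5)) - (44*48 - 32) = 1 - (44*48 - 32) = 1 - (2112 - 32) = 1 - 1*2080 = 1 - 2080 = -2079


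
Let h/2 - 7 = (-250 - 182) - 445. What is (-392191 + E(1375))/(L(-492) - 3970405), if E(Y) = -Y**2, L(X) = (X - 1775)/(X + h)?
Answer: 5095245312/8861941693 ≈ 0.57496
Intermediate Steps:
h = -1740 (h = 14 + 2*((-250 - 182) - 445) = 14 + 2*(-432 - 445) = 14 + 2*(-877) = 14 - 1754 = -1740)
L(X) = (-1775 + X)/(-1740 + X) (L(X) = (X - 1775)/(X - 1740) = (-1775 + X)/(-1740 + X))
(-392191 + E(1375))/(L(-492) - 3970405) = (-392191 - 1*1375**2)/((-1775 - 492)/(-1740 - 492) - 3970405) = (-392191 - 1*1890625)/(-2267/(-2232) - 3970405) = (-392191 - 1890625)/(-1/2232*(-2267) - 3970405) = -2282816/(2267/2232 - 3970405) = -2282816/(-8861941693/2232) = -2282816*(-2232/8861941693) = 5095245312/8861941693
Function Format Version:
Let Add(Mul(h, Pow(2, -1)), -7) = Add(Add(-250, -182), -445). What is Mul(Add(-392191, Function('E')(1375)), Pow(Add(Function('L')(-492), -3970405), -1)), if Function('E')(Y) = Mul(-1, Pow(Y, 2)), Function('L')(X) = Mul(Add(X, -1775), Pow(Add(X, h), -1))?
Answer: Rational(5095245312, 8861941693) ≈ 0.57496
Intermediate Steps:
h = -1740 (h = Add(14, Mul(2, Add(Add(-250, -182), -445))) = Add(14, Mul(2, Add(-432, -445))) = Add(14, Mul(2, -877)) = Add(14, -1754) = -1740)
Function('L')(X) = Mul(Pow(Add(-1740, X), -1), Add(-1775, X)) (Function('L')(X) = Mul(Add(X, -1775), Pow(Add(X, -1740), -1)) = Mul(Add(-1775, X), Pow(Add(-1740, X), -1)) = Mul(Pow(Add(-1740, X), -1), Add(-1775, X)))
Mul(Add(-392191, Function('E')(1375)), Pow(Add(Function('L')(-492), -3970405), -1)) = Mul(Add(-392191, Mul(-1, Pow(1375, 2))), Pow(Add(Mul(Pow(Add(-1740, -492), -1), Add(-1775, -492)), -3970405), -1)) = Mul(Add(-392191, Mul(-1, 1890625)), Pow(Add(Mul(Pow(-2232, -1), -2267), -3970405), -1)) = Mul(Add(-392191, -1890625), Pow(Add(Mul(Rational(-1, 2232), -2267), -3970405), -1)) = Mul(-2282816, Pow(Add(Rational(2267, 2232), -3970405), -1)) = Mul(-2282816, Pow(Rational(-8861941693, 2232), -1)) = Mul(-2282816, Rational(-2232, 8861941693)) = Rational(5095245312, 8861941693)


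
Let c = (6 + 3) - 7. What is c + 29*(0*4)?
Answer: 2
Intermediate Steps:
c = 2 (c = 9 - 7 = 2)
c + 29*(0*4) = 2 + 29*(0*4) = 2 + 29*0 = 2 + 0 = 2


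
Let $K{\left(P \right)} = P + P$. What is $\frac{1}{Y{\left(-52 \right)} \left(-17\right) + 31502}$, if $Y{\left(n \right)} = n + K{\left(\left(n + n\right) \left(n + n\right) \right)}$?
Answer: $- \frac{1}{335358} \approx -2.9819 \cdot 10^{-6}$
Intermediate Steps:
$K{\left(P \right)} = 2 P$
$Y{\left(n \right)} = n + 8 n^{2}$ ($Y{\left(n \right)} = n + 2 \left(n + n\right) \left(n + n\right) = n + 2 \cdot 2 n 2 n = n + 2 \cdot 4 n^{2} = n + 8 n^{2}$)
$\frac{1}{Y{\left(-52 \right)} \left(-17\right) + 31502} = \frac{1}{- 52 \left(1 + 8 \left(-52\right)\right) \left(-17\right) + 31502} = \frac{1}{- 52 \left(1 - 416\right) \left(-17\right) + 31502} = \frac{1}{\left(-52\right) \left(-415\right) \left(-17\right) + 31502} = \frac{1}{21580 \left(-17\right) + 31502} = \frac{1}{-366860 + 31502} = \frac{1}{-335358} = - \frac{1}{335358}$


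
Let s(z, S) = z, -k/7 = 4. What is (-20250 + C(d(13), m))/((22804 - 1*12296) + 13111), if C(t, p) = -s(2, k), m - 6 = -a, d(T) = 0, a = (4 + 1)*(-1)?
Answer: -20252/23619 ≈ -0.85744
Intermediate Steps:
k = -28 (k = -7*4 = -28)
a = -5 (a = 5*(-1) = -5)
m = 11 (m = 6 - 1*(-5) = 6 + 5 = 11)
C(t, p) = -2 (C(t, p) = -1*2 = -2)
(-20250 + C(d(13), m))/((22804 - 1*12296) + 13111) = (-20250 - 2)/((22804 - 1*12296) + 13111) = -20252/((22804 - 12296) + 13111) = -20252/(10508 + 13111) = -20252/23619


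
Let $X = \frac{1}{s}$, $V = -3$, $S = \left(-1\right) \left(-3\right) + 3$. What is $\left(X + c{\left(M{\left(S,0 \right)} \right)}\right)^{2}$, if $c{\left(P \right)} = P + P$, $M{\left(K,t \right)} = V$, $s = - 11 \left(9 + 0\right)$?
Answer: $\frac{354025}{9801} \approx 36.121$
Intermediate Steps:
$s = -99$ ($s = \left(-11\right) 9 = -99$)
$S = 6$ ($S = 3 + 3 = 6$)
$M{\left(K,t \right)} = -3$
$c{\left(P \right)} = 2 P$
$X = - \frac{1}{99}$ ($X = \frac{1}{-99} = - \frac{1}{99} \approx -0.010101$)
$\left(X + c{\left(M{\left(S,0 \right)} \right)}\right)^{2} = \left(- \frac{1}{99} + 2 \left(-3\right)\right)^{2} = \left(- \frac{1}{99} - 6\right)^{2} = \left(- \frac{595}{99}\right)^{2} = \frac{354025}{9801}$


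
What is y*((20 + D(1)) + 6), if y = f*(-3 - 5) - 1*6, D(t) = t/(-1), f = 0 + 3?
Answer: -750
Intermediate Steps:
f = 3
D(t) = -t (D(t) = t*(-1) = -t)
y = -30 (y = 3*(-3 - 5) - 1*6 = 3*(-8) - 6 = -24 - 6 = -30)
y*((20 + D(1)) + 6) = -30*((20 - 1*1) + 6) = -30*((20 - 1) + 6) = -30*(19 + 6) = -30*25 = -750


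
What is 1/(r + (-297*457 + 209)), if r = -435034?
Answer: -1/570554 ≈ -1.7527e-6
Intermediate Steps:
1/(r + (-297*457 + 209)) = 1/(-435034 + (-297*457 + 209)) = 1/(-435034 + (-135729 + 209)) = 1/(-435034 - 135520) = 1/(-570554) = -1/570554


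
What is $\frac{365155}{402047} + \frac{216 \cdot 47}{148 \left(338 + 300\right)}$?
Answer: $\frac{4820122108}{4745360741} \approx 1.0158$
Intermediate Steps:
$\frac{365155}{402047} + \frac{216 \cdot 47}{148 \left(338 + 300\right)} = 365155 \cdot \frac{1}{402047} + \frac{10152}{148 \cdot 638} = \frac{365155}{402047} + \frac{10152}{94424} = \frac{365155}{402047} + 10152 \cdot \frac{1}{94424} = \frac{365155}{402047} + \frac{1269}{11803} = \frac{4820122108}{4745360741}$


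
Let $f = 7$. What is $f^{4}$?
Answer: $2401$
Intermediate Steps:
$f^{4} = 7^{4} = 2401$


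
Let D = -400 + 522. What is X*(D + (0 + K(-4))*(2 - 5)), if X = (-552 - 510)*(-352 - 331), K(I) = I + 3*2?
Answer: 84140136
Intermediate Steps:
D = 122
K(I) = 6 + I (K(I) = I + 6 = 6 + I)
X = 725346 (X = -1062*(-683) = 725346)
X*(D + (0 + K(-4))*(2 - 5)) = 725346*(122 + (0 + (6 - 4))*(2 - 5)) = 725346*(122 + (0 + 2)*(-3)) = 725346*(122 + 2*(-3)) = 725346*(122 - 6) = 725346*116 = 84140136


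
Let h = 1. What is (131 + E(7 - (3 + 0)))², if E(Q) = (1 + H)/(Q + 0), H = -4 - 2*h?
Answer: 269361/16 ≈ 16835.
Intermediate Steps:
H = -6 (H = -4 - 2*1 = -4 - 2 = -6)
E(Q) = -5/Q (E(Q) = (1 - 6)/(Q + 0) = -5/Q)
(131 + E(7 - (3 + 0)))² = (131 - 5/(7 - (3 + 0)))² = (131 - 5/(7 - 1*3))² = (131 - 5/(7 - 3))² = (131 - 5/4)² = (519/4)² = 269361/16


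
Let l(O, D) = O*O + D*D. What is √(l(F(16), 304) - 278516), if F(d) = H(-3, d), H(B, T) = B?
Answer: I*√186091 ≈ 431.38*I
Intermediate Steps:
F(d) = -3
l(O, D) = D² + O² (l(O, D) = O² + D² = D² + O²)
√(l(F(16), 304) - 278516) = √((304² + (-3)²) - 278516) = √((92416 + 9) - 278516) = √(92425 - 278516) = √(-186091) = I*√186091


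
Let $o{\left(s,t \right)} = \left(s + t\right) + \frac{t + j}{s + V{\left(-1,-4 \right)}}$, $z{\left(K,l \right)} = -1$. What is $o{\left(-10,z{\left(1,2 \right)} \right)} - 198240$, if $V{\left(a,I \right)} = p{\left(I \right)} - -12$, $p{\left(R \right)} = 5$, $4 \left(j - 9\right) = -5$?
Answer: $- \frac{5551001}{28} \approx -1.9825 \cdot 10^{5}$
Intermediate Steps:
$j = \frac{31}{4}$ ($j = 9 + \frac{1}{4} \left(-5\right) = 9 - \frac{5}{4} = \frac{31}{4} \approx 7.75$)
$V{\left(a,I \right)} = 17$ ($V{\left(a,I \right)} = 5 - -12 = 5 + 12 = 17$)
$o{\left(s,t \right)} = s + t + \frac{\frac{31}{4} + t}{17 + s}$ ($o{\left(s,t \right)} = \left(s + t\right) + \frac{t + \frac{31}{4}}{s + 17} = \left(s + t\right) + \frac{\frac{31}{4} + t}{17 + s} = s + t + \frac{\frac{31}{4} + t}{17 + s}$)
$o{\left(-10,z{\left(1,2 \right)} \right)} - 198240 = \frac{\frac{31}{4} + \left(-10\right)^{2} + 17 \left(-10\right) + 18 \left(-1\right) - -10}{17 - 10} - 198240 = \frac{\frac{31}{4} + 100 - 170 - 18 + 10}{7} - 198240 = \frac{1}{7} \left(- \frac{281}{4}\right) - 198240 = - \frac{281}{28} - 198240 = - \frac{5551001}{28}$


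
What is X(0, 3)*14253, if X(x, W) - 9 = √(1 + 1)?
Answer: 128277 + 14253*√2 ≈ 1.4843e+5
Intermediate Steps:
X(x, W) = 9 + √2 (X(x, W) = 9 + √(1 + 1) = 9 + √2)
X(0, 3)*14253 = (9 + √2)*14253 = 128277 + 14253*√2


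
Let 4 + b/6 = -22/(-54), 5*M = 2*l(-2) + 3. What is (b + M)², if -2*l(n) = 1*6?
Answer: 994009/2025 ≈ 490.87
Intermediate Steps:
l(n) = -3 (l(n) = -6/2 = -½*6 = -3)
M = -⅗ (M = (2*(-3) + 3)/5 = (-6 + 3)/5 = (⅕)*(-3) = -⅗ ≈ -0.60000)
b = -194/9 (b = -24 + 6*(-22/(-54)) = -24 + 6*(-22*(-1/54)) = -24 + 6*(11/27) = -24 + 22/9 = -194/9 ≈ -21.556)
(b + M)² = (-194/9 - ⅗)² = (-997/45)² = 994009/2025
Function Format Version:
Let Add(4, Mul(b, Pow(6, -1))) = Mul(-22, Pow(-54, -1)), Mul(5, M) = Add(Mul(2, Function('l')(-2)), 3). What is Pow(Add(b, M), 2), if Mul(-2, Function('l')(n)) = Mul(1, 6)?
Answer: Rational(994009, 2025) ≈ 490.87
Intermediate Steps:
Function('l')(n) = -3 (Function('l')(n) = Mul(Rational(-1, 2), Mul(1, 6)) = Mul(Rational(-1, 2), 6) = -3)
M = Rational(-3, 5) (M = Mul(Rational(1, 5), Add(Mul(2, -3), 3)) = Mul(Rational(1, 5), Add(-6, 3)) = Mul(Rational(1, 5), -3) = Rational(-3, 5) ≈ -0.60000)
b = Rational(-194, 9) (b = Add(-24, Mul(6, Mul(-22, Pow(-54, -1)))) = Add(-24, Mul(6, Mul(-22, Rational(-1, 54)))) = Add(-24, Mul(6, Rational(11, 27))) = Add(-24, Rational(22, 9)) = Rational(-194, 9) ≈ -21.556)
Pow(Add(b, M), 2) = Pow(Add(Rational(-194, 9), Rational(-3, 5)), 2) = Pow(Rational(-997, 45), 2) = Rational(994009, 2025)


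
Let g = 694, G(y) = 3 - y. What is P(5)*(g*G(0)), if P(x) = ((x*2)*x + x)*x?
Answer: 572550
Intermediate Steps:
P(x) = x*(x + 2*x²) (P(x) = ((2*x)*x + x)*x = (2*x² + x)*x = (x + 2*x²)*x = x*(x + 2*x²))
P(5)*(g*G(0)) = (5²*(1 + 2*5))*(694*(3 - 1*0)) = (25*(1 + 10))*(694*(3 + 0)) = (25*11)*(694*3) = 275*2082 = 572550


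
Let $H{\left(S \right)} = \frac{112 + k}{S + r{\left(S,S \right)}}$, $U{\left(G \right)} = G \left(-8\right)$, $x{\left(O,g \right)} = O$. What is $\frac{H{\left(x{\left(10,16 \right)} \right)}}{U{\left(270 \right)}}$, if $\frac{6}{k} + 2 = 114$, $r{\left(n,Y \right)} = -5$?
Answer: $- \frac{251}{24192} \approx -0.010375$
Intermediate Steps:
$U{\left(G \right)} = - 8 G$
$k = \frac{3}{56}$ ($k = \frac{6}{-2 + 114} = \frac{6}{112} = 6 \cdot \frac{1}{112} = \frac{3}{56} \approx 0.053571$)
$H{\left(S \right)} = \frac{6275}{56 \left(-5 + S\right)}$ ($H{\left(S \right)} = \frac{112 + \frac{3}{56}}{S - 5} = \frac{6275}{56 \left(-5 + S\right)}$)
$\frac{H{\left(x{\left(10,16 \right)} \right)}}{U{\left(270 \right)}} = \frac{\frac{6275}{56} \frac{1}{-5 + 10}}{\left(-8\right) 270} = \frac{\frac{6275}{56} \cdot \frac{1}{5}}{-2160} = \frac{6275}{56} \cdot \frac{1}{5} \left(- \frac{1}{2160}\right) = \frac{1255}{56} \left(- \frac{1}{2160}\right) = - \frac{251}{24192}$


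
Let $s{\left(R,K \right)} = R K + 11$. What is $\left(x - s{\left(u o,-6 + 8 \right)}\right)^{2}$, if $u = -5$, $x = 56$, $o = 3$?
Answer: $5625$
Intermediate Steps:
$s{\left(R,K \right)} = 11 + K R$ ($s{\left(R,K \right)} = K R + 11 = 11 + K R$)
$\left(x - s{\left(u o,-6 + 8 \right)}\right)^{2} = \left(56 - \left(11 + \left(-6 + 8\right) \left(\left(-5\right) 3\right)\right)\right)^{2} = \left(56 - \left(11 + 2 \left(-15\right)\right)\right)^{2} = \left(56 - \left(11 - 30\right)\right)^{2} = \left(56 - -19\right)^{2} = \left(56 + 19\right)^{2} = 75^{2} = 5625$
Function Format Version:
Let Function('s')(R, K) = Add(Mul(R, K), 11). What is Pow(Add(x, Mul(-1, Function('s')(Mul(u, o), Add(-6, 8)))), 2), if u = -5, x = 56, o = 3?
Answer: 5625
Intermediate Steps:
Function('s')(R, K) = Add(11, Mul(K, R)) (Function('s')(R, K) = Add(Mul(K, R), 11) = Add(11, Mul(K, R)))
Pow(Add(x, Mul(-1, Function('s')(Mul(u, o), Add(-6, 8)))), 2) = Pow(Add(56, Mul(-1, Add(11, Mul(Add(-6, 8), Mul(-5, 3))))), 2) = Pow(Add(56, Mul(-1, Add(11, Mul(2, -15)))), 2) = Pow(Add(56, Mul(-1, Add(11, -30))), 2) = Pow(Add(56, Mul(-1, -19)), 2) = Pow(Add(56, 19), 2) = Pow(75, 2) = 5625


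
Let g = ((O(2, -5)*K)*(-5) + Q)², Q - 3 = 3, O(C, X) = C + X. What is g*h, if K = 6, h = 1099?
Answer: 10128384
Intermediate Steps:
Q = 6 (Q = 3 + 3 = 6)
g = 9216 (g = (((2 - 5)*6)*(-5) + 6)² = (-3*6*(-5) + 6)² = (-18*(-5) + 6)² = (90 + 6)² = 96² = 9216)
g*h = 9216*1099 = 10128384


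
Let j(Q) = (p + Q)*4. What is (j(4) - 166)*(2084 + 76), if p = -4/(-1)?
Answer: -289440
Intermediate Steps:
p = 4 (p = -4*(-1) = 4)
j(Q) = 16 + 4*Q (j(Q) = (4 + Q)*4 = 16 + 4*Q)
(j(4) - 166)*(2084 + 76) = ((16 + 4*4) - 166)*(2084 + 76) = ((16 + 16) - 166)*2160 = (32 - 166)*2160 = -134*2160 = -289440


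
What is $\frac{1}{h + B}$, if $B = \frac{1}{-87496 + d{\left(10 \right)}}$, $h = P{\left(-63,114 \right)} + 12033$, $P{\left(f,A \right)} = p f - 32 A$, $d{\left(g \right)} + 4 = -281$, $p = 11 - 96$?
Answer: $\frac{87781}{1206110939} \approx 7.278 \cdot 10^{-5}$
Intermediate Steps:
$p = -85$ ($p = 11 - 96 = -85$)
$d{\left(g \right)} = -285$ ($d{\left(g \right)} = -4 - 281 = -285$)
$P{\left(f,A \right)} = - 85 f - 32 A$
$h = 13740$ ($h = \left(\left(-85\right) \left(-63\right) - 3648\right) + 12033 = \left(5355 - 3648\right) + 12033 = 1707 + 12033 = 13740$)
$B = - \frac{1}{87781}$ ($B = \frac{1}{-87496 - 285} = \frac{1}{-87781} = - \frac{1}{87781} \approx -1.1392 \cdot 10^{-5}$)
$\frac{1}{h + B} = \frac{1}{13740 - \frac{1}{87781}} = \frac{1}{\frac{1206110939}{87781}} = \frac{87781}{1206110939}$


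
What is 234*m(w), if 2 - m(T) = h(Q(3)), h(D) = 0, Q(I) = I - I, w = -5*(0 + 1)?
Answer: 468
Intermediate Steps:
w = -5 (w = -5*1 = -5)
Q(I) = 0
m(T) = 2 (m(T) = 2 - 1*0 = 2 + 0 = 2)
234*m(w) = 234*2 = 468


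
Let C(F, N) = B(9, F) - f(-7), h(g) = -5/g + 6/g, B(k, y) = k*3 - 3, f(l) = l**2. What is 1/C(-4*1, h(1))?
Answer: -1/25 ≈ -0.040000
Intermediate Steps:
B(k, y) = -3 + 3*k (B(k, y) = 3*k - 3 = -3 + 3*k)
h(g) = 1/g
C(F, N) = -25 (C(F, N) = (-3 + 3*9) - 1*(-7)**2 = (-3 + 27) - 1*49 = 24 - 49 = -25)
1/C(-4*1, h(1)) = 1/(-25) = -1/25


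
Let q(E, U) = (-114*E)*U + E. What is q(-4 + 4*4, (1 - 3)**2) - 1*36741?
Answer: -42201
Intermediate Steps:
q(E, U) = E - 114*E*U (q(E, U) = -114*E*U + E = E - 114*E*U)
q(-4 + 4*4, (1 - 3)**2) - 1*36741 = (-4 + 4*4)*(1 - 114*(1 - 3)**2) - 1*36741 = (-4 + 16)*(1 - 114*(-2)**2) - 36741 = 12*(1 - 114*4) - 36741 = 12*(1 - 456) - 36741 = 12*(-455) - 36741 = -5460 - 36741 = -42201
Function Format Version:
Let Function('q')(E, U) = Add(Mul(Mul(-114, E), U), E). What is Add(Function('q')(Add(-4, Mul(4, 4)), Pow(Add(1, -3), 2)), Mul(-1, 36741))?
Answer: -42201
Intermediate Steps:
Function('q')(E, U) = Add(E, Mul(-114, E, U)) (Function('q')(E, U) = Add(Mul(-114, E, U), E) = Add(E, Mul(-114, E, U)))
Add(Function('q')(Add(-4, Mul(4, 4)), Pow(Add(1, -3), 2)), Mul(-1, 36741)) = Add(Mul(Add(-4, Mul(4, 4)), Add(1, Mul(-114, Pow(Add(1, -3), 2)))), Mul(-1, 36741)) = Add(Mul(Add(-4, 16), Add(1, Mul(-114, Pow(-2, 2)))), -36741) = Add(Mul(12, Add(1, Mul(-114, 4))), -36741) = Add(Mul(12, Add(1, -456)), -36741) = Add(Mul(12, -455), -36741) = Add(-5460, -36741) = -42201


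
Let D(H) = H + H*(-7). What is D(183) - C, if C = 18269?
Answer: -19367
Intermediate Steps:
D(H) = -6*H (D(H) = H - 7*H = -6*H)
D(183) - C = -6*183 - 1*18269 = -1098 - 18269 = -19367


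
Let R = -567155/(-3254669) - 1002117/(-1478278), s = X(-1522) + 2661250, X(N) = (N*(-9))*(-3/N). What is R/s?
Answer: 4099971893363/12804216879977757014 ≈ 3.2020e-7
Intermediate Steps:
X(N) = 27 (X(N) = (-9*N)*(-3/N) = 27)
s = 2661277 (s = 27 + 2661250 = 2661277)
R = 4099971893363/4811305579982 (R = -567155*(-1/3254669) - 1002117*(-1/1478278) = 567155/3254669 + 1002117/1478278 = 4099971893363/4811305579982 ≈ 0.85215)
R/s = (4099971893363/4811305579982)/2661277 = (4099971893363/4811305579982)*(1/2661277) = 4099971893363/12804216879977757014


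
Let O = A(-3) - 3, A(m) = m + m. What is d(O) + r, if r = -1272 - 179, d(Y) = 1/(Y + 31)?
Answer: -31921/22 ≈ -1451.0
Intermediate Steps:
A(m) = 2*m
O = -9 (O = 2*(-3) - 3 = -6 - 3 = -9)
d(Y) = 1/(31 + Y)
r = -1451
d(O) + r = 1/(31 - 9) - 1451 = 1/22 - 1451 = -31921/22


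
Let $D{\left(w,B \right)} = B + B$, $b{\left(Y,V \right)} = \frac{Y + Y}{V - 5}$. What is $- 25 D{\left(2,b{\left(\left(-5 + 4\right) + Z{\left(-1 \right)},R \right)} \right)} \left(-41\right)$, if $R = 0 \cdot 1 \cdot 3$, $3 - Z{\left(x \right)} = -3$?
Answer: $-4100$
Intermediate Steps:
$Z{\left(x \right)} = 6$ ($Z{\left(x \right)} = 3 - -3 = 3 + 3 = 6$)
$R = 0$ ($R = 0 \cdot 3 = 0$)
$b{\left(Y,V \right)} = \frac{2 Y}{-5 + V}$
$D{\left(w,B \right)} = 2 B$
$- 25 D{\left(2,b{\left(\left(-5 + 4\right) + Z{\left(-1 \right)},R \right)} \right)} \left(-41\right) = - 25 \cdot 2 \frac{2 \left(\left(-5 + 4\right) + 6\right)}{-5 + 0} \left(-41\right) = - 25 \cdot 2 \frac{2 \left(-1 + 6\right)}{-5} \left(-41\right) = - 25 \cdot 2 \cdot 2 \cdot 5 \left(- \frac{1}{5}\right) \left(-41\right) = - 25 \cdot 2 \left(-2\right) \left(-41\right) = \left(-25\right) \left(-4\right) \left(-41\right) = 100 \left(-41\right) = -4100$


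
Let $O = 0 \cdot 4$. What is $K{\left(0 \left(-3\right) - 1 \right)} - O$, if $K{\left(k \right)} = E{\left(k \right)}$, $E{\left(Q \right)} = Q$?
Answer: $-1$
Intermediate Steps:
$K{\left(k \right)} = k$
$O = 0$
$K{\left(0 \left(-3\right) - 1 \right)} - O = \left(0 \left(-3\right) - 1\right) - 0 = \left(0 - 1\right) + 0 = -1 + 0 = -1$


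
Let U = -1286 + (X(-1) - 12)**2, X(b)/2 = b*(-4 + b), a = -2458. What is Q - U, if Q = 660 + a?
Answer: -516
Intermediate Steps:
X(b) = 2*b*(-4 + b) (X(b) = 2*(b*(-4 + b)) = 2*b*(-4 + b))
Q = -1798 (Q = 660 - 2458 = -1798)
U = -1282 (U = -1286 + (2*(-1)*(-4 - 1) - 12)**2 = -1286 + (2*(-1)*(-5) - 12)**2 = -1286 + (10 - 12)**2 = -1286 + (-2)**2 = -1286 + 4 = -1282)
Q - U = -1798 - 1*(-1282) = -1798 + 1282 = -516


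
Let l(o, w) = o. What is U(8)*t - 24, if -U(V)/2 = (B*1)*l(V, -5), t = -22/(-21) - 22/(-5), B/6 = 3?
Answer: -55752/35 ≈ -1592.9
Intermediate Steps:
B = 18 (B = 6*3 = 18)
t = 572/105 (t = -22*(-1/21) - 22*(-⅕) = 22/21 + 22/5 = 572/105 ≈ 5.4476)
U(V) = -36*V (U(V) = -2*18*1*V = -36*V)
U(8)*t - 24 = -36*8*(572/105) - 24 = -288*572/105 - 24 = -54912/35 - 24 = -55752/35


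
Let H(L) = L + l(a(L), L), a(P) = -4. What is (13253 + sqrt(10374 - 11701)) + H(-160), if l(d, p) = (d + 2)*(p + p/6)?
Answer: 40399/3 + I*sqrt(1327) ≈ 13466.0 + 36.428*I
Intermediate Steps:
l(d, p) = 7*p*(2 + d)/6 (l(d, p) = (2 + d)*(p + p*(1/6)) = (2 + d)*(p + p/6) = (2 + d)*(7*p/6) = 7*p*(2 + d)/6)
H(L) = -4*L/3 (H(L) = L + 7*L*(2 - 4)/6 = L + (7/6)*L*(-2) = L - 7*L/3 = -4*L/3)
(13253 + sqrt(10374 - 11701)) + H(-160) = (13253 + sqrt(10374 - 11701)) - 4/3*(-160) = (13253 + sqrt(-1327)) + 640/3 = (13253 + I*sqrt(1327)) + 640/3 = 40399/3 + I*sqrt(1327)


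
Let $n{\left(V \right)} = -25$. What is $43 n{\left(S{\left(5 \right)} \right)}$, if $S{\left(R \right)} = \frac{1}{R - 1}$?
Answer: $-1075$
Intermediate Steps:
$S{\left(R \right)} = \frac{1}{-1 + R}$
$43 n{\left(S{\left(5 \right)} \right)} = 43 \left(-25\right) = -1075$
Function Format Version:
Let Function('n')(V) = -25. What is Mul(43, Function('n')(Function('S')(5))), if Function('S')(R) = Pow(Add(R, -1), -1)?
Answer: -1075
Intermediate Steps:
Function('S')(R) = Pow(Add(-1, R), -1)
Mul(43, Function('n')(Function('S')(5))) = Mul(43, -25) = -1075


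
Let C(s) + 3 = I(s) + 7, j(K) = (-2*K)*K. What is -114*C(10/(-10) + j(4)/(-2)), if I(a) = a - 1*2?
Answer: -1938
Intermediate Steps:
j(K) = -2*K**2
I(a) = -2 + a (I(a) = a - 2 = -2 + a)
C(s) = 2 + s (C(s) = -3 + ((-2 + s) + 7) = -3 + (5 + s) = 2 + s)
-114*C(10/(-10) + j(4)/(-2)) = -114*(2 + (10/(-10) - 2*4**2/(-2))) = -114*(2 + (10*(-1/10) - 2*16*(-1/2))) = -114*(2 + (-1 - 32*(-1/2))) = -114*(2 + (-1 + 16)) = -114*(2 + 15) = -114*17 = -1938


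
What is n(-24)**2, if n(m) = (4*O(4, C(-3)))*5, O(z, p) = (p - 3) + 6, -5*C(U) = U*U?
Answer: 576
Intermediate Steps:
C(U) = -U**2/5 (C(U) = -U*U/5 = -U**2/5)
O(z, p) = 3 + p (O(z, p) = (-3 + p) + 6 = 3 + p)
n(m) = 24 (n(m) = (4*(3 - 1/5*(-3)**2))*5 = (4*(3 - 1/5*9))*5 = (4*(3 - 9/5))*5 = (4*(6/5))*5 = (24/5)*5 = 24)
n(-24)**2 = 24**2 = 576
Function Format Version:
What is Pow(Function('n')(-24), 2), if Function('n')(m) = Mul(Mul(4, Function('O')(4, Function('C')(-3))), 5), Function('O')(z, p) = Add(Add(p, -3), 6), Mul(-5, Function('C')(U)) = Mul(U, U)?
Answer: 576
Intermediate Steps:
Function('C')(U) = Mul(Rational(-1, 5), Pow(U, 2)) (Function('C')(U) = Mul(Rational(-1, 5), Mul(U, U)) = Mul(Rational(-1, 5), Pow(U, 2)))
Function('O')(z, p) = Add(3, p) (Function('O')(z, p) = Add(Add(-3, p), 6) = Add(3, p))
Function('n')(m) = 24 (Function('n')(m) = Mul(Mul(4, Add(3, Mul(Rational(-1, 5), Pow(-3, 2)))), 5) = Mul(Mul(4, Add(3, Mul(Rational(-1, 5), 9))), 5) = Mul(Mul(4, Add(3, Rational(-9, 5))), 5) = Mul(Mul(4, Rational(6, 5)), 5) = Mul(Rational(24, 5), 5) = 24)
Pow(Function('n')(-24), 2) = Pow(24, 2) = 576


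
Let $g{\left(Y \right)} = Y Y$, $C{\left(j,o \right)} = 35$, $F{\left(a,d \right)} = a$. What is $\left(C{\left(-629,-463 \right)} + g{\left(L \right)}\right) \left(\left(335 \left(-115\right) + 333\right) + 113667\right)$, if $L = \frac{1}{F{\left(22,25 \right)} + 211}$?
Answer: $\frac{143411255100}{54289} \approx 2.6416 \cdot 10^{6}$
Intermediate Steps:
$L = \frac{1}{233}$ ($L = \frac{1}{22 + 211} = \frac{1}{233} \approx 0.0042918$)
$g{\left(Y \right)} = Y^{2}$
$\left(C{\left(-629,-463 \right)} + g{\left(L \right)}\right) \left(\left(335 \left(-115\right) + 333\right) + 113667\right) = \left(35 + \left(\frac{1}{233}\right)^{2}\right) \left(\left(335 \left(-115\right) + 333\right) + 113667\right) = \left(35 + \frac{1}{54289}\right) \left(\left(-38525 + 333\right) + 113667\right) = \frac{1900116 \left(-38192 + 113667\right)}{54289} = \frac{1900116}{54289} \cdot 75475 = \frac{143411255100}{54289}$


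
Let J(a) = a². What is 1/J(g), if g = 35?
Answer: 1/1225 ≈ 0.00081633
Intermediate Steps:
1/J(g) = 1/(35²) = 1/1225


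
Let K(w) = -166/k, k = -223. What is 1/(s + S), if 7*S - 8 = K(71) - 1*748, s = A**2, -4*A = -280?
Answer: 1561/7484046 ≈ 0.00020858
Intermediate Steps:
A = 70 (A = -1/4*(-280) = 70)
K(w) = 166/223 (K(w) = -166/(-223) = -166*(-1/223) = 166/223)
s = 4900 (s = 70**2 = 4900)
S = -164854/1561 (S = 8/7 + (166/223 - 1*748)/7 = 8/7 + (166/223 - 748)/7 = 8/7 + (1/7)*(-166638/223) = 8/7 - 166638/1561 = -164854/1561 ≈ -105.61)
1/(s + S) = 1/(4900 - 164854/1561) = 1/(7484046/1561) = 1561/7484046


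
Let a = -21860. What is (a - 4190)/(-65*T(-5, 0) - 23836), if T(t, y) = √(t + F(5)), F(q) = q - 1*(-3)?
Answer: 620927800/568142221 - 1693250*√3/568142221 ≈ 1.0877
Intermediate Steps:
F(q) = 3 + q (F(q) = q + 3 = 3 + q)
T(t, y) = √(8 + t) (T(t, y) = √(t + (3 + 5)) = √(t + 8) = √(8 + t))
(a - 4190)/(-65*T(-5, 0) - 23836) = (-21860 - 4190)/(-65*√(8 - 5) - 23836) = -26050/(-65*√3 - 23836) = -26050/(-23836 - 65*√3)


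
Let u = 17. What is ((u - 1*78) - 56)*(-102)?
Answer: 11934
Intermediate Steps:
((u - 1*78) - 56)*(-102) = ((17 - 1*78) - 56)*(-102) = ((17 - 78) - 56)*(-102) = (-61 - 56)*(-102) = -117*(-102) = 11934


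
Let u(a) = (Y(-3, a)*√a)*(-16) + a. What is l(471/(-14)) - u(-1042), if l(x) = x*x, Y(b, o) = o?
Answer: 426073/196 - 16672*I*√1042 ≈ 2173.8 - 5.3817e+5*I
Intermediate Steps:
u(a) = a - 16*a^(3/2) (u(a) = (a*√a)*(-16) + a = a^(3/2)*(-16) + a = -16*a^(3/2) + a = a - 16*a^(3/2))
l(x) = x²
l(471/(-14)) - u(-1042) = (471/(-14))² - (-1042 - (-16672)*I*√1042) = (471*(-1/14))² - (-1042 - (-16672)*I*√1042) = (-471/14)² - (-1042 + 16672*I*√1042) = 221841/196 + (1042 - 16672*I*√1042) = 426073/196 - 16672*I*√1042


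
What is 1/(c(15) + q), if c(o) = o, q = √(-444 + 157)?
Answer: 15/512 - I*√287/512 ≈ 0.029297 - 0.033088*I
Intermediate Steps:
q = I*√287 (q = √(-287) = I*√287 ≈ 16.941*I)
1/(c(15) + q) = 1/(15 + I*√287)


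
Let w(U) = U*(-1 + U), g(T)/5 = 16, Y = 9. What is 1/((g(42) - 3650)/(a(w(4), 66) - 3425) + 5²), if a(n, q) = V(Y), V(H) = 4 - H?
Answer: 49/1276 ≈ 0.038401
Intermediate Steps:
g(T) = 80 (g(T) = 5*16 = 80)
a(n, q) = -5 (a(n, q) = 4 - 1*9 = 4 - 9 = -5)
1/((g(42) - 3650)/(a(w(4), 66) - 3425) + 5²) = 1/((80 - 3650)/(-5 - 3425) + 5²) = 1/(-3570/(-3430) + 25) = 1/(-3570*(-1/3430) + 25) = 1/(51/49 + 25) = 1/(1276/49) = 49/1276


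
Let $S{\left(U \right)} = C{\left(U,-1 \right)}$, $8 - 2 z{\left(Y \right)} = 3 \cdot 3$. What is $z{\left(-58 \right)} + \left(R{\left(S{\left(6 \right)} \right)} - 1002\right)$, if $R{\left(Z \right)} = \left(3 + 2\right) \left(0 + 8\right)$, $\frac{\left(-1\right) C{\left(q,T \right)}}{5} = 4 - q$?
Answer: $- \frac{1925}{2} \approx -962.5$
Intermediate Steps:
$C{\left(q,T \right)} = -20 + 5 q$ ($C{\left(q,T \right)} = - 5 \left(4 - q\right) = -20 + 5 q$)
$z{\left(Y \right)} = - \frac{1}{2}$ ($z{\left(Y \right)} = 4 - \frac{3 \cdot 3}{2} = 4 - \frac{9}{2} = - \frac{1}{2}$)
$S{\left(U \right)} = -20 + 5 U$
$R{\left(Z \right)} = 40$ ($R{\left(Z \right)} = 5 \cdot 8 = 40$)
$z{\left(-58 \right)} + \left(R{\left(S{\left(6 \right)} \right)} - 1002\right) = - \frac{1}{2} + \left(40 - 1002\right) = - \frac{1}{2} - 962 = - \frac{1925}{2}$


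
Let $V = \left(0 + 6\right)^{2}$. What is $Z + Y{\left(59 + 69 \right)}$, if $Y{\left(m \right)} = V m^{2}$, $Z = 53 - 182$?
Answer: $589695$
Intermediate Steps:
$V = 36$ ($V = 6^{2} = 36$)
$Z = -129$ ($Z = 53 - 182 = -129$)
$Y{\left(m \right)} = 36 m^{2}$
$Z + Y{\left(59 + 69 \right)} = -129 + 36 \left(59 + 69\right)^{2} = -129 + 36 \cdot 128^{2} = -129 + 36 \cdot 16384 = -129 + 589824 = 589695$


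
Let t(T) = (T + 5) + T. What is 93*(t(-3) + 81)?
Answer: 7440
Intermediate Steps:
t(T) = 5 + 2*T (t(T) = (5 + T) + T = 5 + 2*T)
93*(t(-3) + 81) = 93*((5 + 2*(-3)) + 81) = 93*((5 - 6) + 81) = 93*(-1 + 81) = 93*80 = 7440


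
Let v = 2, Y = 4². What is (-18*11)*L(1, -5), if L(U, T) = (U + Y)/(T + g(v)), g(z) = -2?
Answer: 3366/7 ≈ 480.86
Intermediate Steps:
Y = 16
L(U, T) = (16 + U)/(-2 + T) (L(U, T) = (U + 16)/(T - 2) = (16 + U)/(-2 + T))
(-18*11)*L(1, -5) = (-18*11)*((16 + 1)/(-2 - 5)) = -198*17/(-7) = -(-198)*17/7 = -198*(-17/7) = 3366/7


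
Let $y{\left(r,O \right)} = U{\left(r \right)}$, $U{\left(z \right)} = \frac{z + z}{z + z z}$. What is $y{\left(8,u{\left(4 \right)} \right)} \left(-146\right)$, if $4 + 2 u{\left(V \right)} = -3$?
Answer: $- \frac{292}{9} \approx -32.444$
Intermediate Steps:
$u{\left(V \right)} = - \frac{7}{2}$ ($u{\left(V \right)} = -2 + \frac{1}{2} \left(-3\right) = -2 - \frac{3}{2} = - \frac{7}{2}$)
$U{\left(z \right)} = \frac{2 z}{z + z^{2}}$
$y{\left(r,O \right)} = \frac{2}{1 + r}$
$y{\left(8,u{\left(4 \right)} \right)} \left(-146\right) = \frac{2}{1 + 8} \left(-146\right) = \frac{2}{9} \left(-146\right) = - \frac{292}{9}$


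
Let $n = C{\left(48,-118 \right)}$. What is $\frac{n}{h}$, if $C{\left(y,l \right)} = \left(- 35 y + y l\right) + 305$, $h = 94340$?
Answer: $- \frac{7039}{94340} \approx -0.074613$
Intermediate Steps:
$C{\left(y,l \right)} = 305 - 35 y + l y$ ($C{\left(y,l \right)} = \left(- 35 y + l y\right) + 305 = 305 - 35 y + l y$)
$n = -7039$ ($n = 305 - 1680 - 5664 = -7039$)
$\frac{n}{h} = - \frac{7039}{94340}$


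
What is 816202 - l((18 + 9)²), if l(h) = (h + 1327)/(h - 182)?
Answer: 446460438/547 ≈ 8.1620e+5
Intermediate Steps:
l(h) = (1327 + h)/(-182 + h)
816202 - l((18 + 9)²) = 816202 - (1327 + (18 + 9)²)/(-182 + (18 + 9)²) = 816202 - (1327 + 27²)/(-182 + 27²) = 816202 - (1327 + 729)/(-182 + 729) = 816202 - 2056/547 = 446460438/547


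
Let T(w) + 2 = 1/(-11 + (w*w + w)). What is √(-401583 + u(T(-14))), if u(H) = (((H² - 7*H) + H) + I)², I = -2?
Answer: I*√343201763763998/29241 ≈ 633.55*I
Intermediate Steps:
T(w) = -2 + 1/(-11 + w + w²) (T(w) = -2 + 1/(-11 + (w*w + w)) = -2 + 1/(-11 + (w² + w)) = -2 + 1/(-11 + (w + w²)) = -2 + 1/(-11 + w + w²))
u(H) = (-2 + H² - 6*H)² (u(H) = (((H² - 7*H) + H) - 2)² = ((H² - 6*H) - 2)² = (-2 + H² - 6*H)²)
√(-401583 + u(T(-14))) = √(-401583 + (2 - ((23 - 2*(-14) - 2*(-14)²)/(-11 - 14 + (-14)²))² + 6*((23 - 2*(-14) - 2*(-14)²)/(-11 - 14 + (-14)²)))²) = √(-401583 + (2 - ((23 + 28 - 2*196)/(-11 - 14 + 196))² + 6*((23 + 28 - 2*196)/(-11 - 14 + 196)))²) = √(-401583 + (2 - ((23 + 28 - 392)/171)² + 6*((23 + 28 - 392)/171))²) = √(-401583 + (2 - ((1/171)*(-341))² + 6*((1/171)*(-341)))²) = √(-401583 + (2 - (-341/171)² + 6*(-341/171))²) = √(-401583 + (2 - 1*116281/29241 - 682/57)²) = √(-401583 + (2 - 116281/29241 - 682/57)²) = √(-401583 + (-407665/29241)²) = √(-401583 + 166190752225/855036081) = √(-343201763763998/855036081) = I*√343201763763998/29241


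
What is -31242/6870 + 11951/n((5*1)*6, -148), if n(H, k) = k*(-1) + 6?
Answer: 12882017/176330 ≈ 73.056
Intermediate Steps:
n(H, k) = 6 - k (n(H, k) = -k + 6 = 6 - k)
-31242/6870 + 11951/n((5*1)*6, -148) = -31242/6870 + 11951/(6 - 1*(-148)) = -31242*1/6870 + 11951/(6 + 148) = -5207/1145 + 11951/154 = 12882017/176330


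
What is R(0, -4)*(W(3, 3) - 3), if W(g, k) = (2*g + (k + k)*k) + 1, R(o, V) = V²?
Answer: 352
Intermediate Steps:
W(g, k) = 1 + 2*g + 2*k² (W(g, k) = (2*g + (2*k)*k) + 1 = (2*g + 2*k²) + 1 = 1 + 2*g + 2*k²)
R(0, -4)*(W(3, 3) - 3) = (-4)²*((1 + 2*3 + 2*3²) - 3) = 16*((1 + 6 + 2*9) - 3) = 16*((1 + 6 + 18) - 3) = 16*(25 - 3) = 16*22 = 352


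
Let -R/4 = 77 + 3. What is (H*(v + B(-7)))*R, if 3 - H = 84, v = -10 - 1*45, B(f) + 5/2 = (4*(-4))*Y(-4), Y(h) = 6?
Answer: -3978720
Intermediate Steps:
B(f) = -197/2 (B(f) = -5/2 + (4*(-4))*6 = -5/2 - 16*6 = -5/2 - 96 = -197/2)
v = -55 (v = -10 - 45 = -55)
H = -81 (H = 3 - 1*84 = 3 - 84 = -81)
R = -320 (R = -4*(77 + 3) = -4*80 = -320)
(H*(v + B(-7)))*R = -81*(-55 - 197/2)*(-320) = -81*(-307/2)*(-320) = (24867/2)*(-320) = -3978720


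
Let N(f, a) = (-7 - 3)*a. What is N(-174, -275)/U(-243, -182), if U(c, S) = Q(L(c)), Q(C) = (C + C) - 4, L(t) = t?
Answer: -275/49 ≈ -5.6122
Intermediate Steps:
Q(C) = -4 + 2*C (Q(C) = 2*C - 4 = -4 + 2*C)
U(c, S) = -4 + 2*c
N(f, a) = -10*a
N(-174, -275)/U(-243, -182) = (-10*(-275))/(-4 + 2*(-243)) = 2750/(-4 - 486) = 2750/(-490) = 2750*(-1/490) = -275/49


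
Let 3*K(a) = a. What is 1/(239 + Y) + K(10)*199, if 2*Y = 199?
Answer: 1347236/2031 ≈ 663.34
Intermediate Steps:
Y = 199/2 (Y = (½)*199 = 199/2 ≈ 99.500)
K(a) = a/3
1/(239 + Y) + K(10)*199 = 1/(239 + 199/2) + ((⅓)*10)*199 = 1/(677/2) + (10/3)*199 = 2/677 + 1990/3 = 1347236/2031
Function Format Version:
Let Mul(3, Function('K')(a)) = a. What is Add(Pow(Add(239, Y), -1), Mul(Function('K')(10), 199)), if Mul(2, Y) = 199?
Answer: Rational(1347236, 2031) ≈ 663.34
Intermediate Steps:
Y = Rational(199, 2) (Y = Mul(Rational(1, 2), 199) = Rational(199, 2) ≈ 99.500)
Function('K')(a) = Mul(Rational(1, 3), a)
Add(Pow(Add(239, Y), -1), Mul(Function('K')(10), 199)) = Add(Pow(Add(239, Rational(199, 2)), -1), Mul(Mul(Rational(1, 3), 10), 199)) = Add(Pow(Rational(677, 2), -1), Mul(Rational(10, 3), 199)) = Add(Rational(2, 677), Rational(1990, 3)) = Rational(1347236, 2031)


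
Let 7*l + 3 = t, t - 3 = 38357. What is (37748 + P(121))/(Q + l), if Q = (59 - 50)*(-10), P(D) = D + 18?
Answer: 265209/37727 ≈ 7.0297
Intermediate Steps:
P(D) = 18 + D
t = 38360 (t = 3 + 38357 = 38360)
l = 38357/7 (l = -3/7 + (⅐)*38360 = -3/7 + 5480 = 38357/7 ≈ 5479.6)
Q = -90 (Q = 9*(-10) = -90)
(37748 + P(121))/(Q + l) = (37748 + (18 + 121))/(-90 + 38357/7) = (37748 + 139)/(37727/7) = 37887*(7/37727) = 265209/37727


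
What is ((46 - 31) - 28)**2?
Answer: 169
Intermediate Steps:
((46 - 31) - 28)**2 = (15 - 28)**2 = (-13)**2 = 169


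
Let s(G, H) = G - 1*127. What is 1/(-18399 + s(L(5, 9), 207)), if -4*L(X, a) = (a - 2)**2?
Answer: -4/74153 ≈ -5.3943e-5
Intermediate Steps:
L(X, a) = -(-2 + a)**2/4 (L(X, a) = -(a - 2)**2/4 = -(-2 + a)**2/4)
s(G, H) = -127 + G (s(G, H) = G - 127 = -127 + G)
1/(-18399 + s(L(5, 9), 207)) = 1/(-18399 + (-127 - (-2 + 9)**2/4)) = 1/(-18399 + (-127 - 1/4*7**2)) = 1/(-18399 + (-127 - 1/4*49)) = 1/(-18399 + (-127 - 49/4)) = 1/(-18399 - 557/4) = 1/(-74153/4) = -4/74153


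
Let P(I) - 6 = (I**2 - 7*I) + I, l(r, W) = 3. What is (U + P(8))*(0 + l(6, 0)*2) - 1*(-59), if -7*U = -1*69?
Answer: 1751/7 ≈ 250.14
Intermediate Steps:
U = 69/7 (U = -(-1)*69/7 = -1/7*(-69) = 69/7 ≈ 9.8571)
P(I) = 6 + I**2 - 6*I (P(I) = 6 + ((I**2 - 7*I) + I) = 6 + (I**2 - 6*I) = 6 + I**2 - 6*I)
(U + P(8))*(0 + l(6, 0)*2) - 1*(-59) = (69/7 + (6 + 8**2 - 6*8))*(0 + 3*2) - 1*(-59) = (69/7 + (6 + 64 - 48))*(0 + 6) + 59 = (69/7 + 22)*6 + 59 = (223/7)*6 + 59 = 1338/7 + 59 = 1751/7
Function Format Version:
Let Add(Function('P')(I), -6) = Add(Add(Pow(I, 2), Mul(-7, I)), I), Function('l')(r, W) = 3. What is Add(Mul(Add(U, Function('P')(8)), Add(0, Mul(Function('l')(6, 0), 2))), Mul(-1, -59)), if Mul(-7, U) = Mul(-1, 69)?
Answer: Rational(1751, 7) ≈ 250.14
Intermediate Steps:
U = Rational(69, 7) (U = Mul(Rational(-1, 7), Mul(-1, 69)) = Mul(Rational(-1, 7), -69) = Rational(69, 7) ≈ 9.8571)
Function('P')(I) = Add(6, Pow(I, 2), Mul(-6, I)) (Function('P')(I) = Add(6, Add(Add(Pow(I, 2), Mul(-7, I)), I)) = Add(6, Add(Pow(I, 2), Mul(-6, I))) = Add(6, Pow(I, 2), Mul(-6, I)))
Add(Mul(Add(U, Function('P')(8)), Add(0, Mul(Function('l')(6, 0), 2))), Mul(-1, -59)) = Add(Mul(Add(Rational(69, 7), Add(6, Pow(8, 2), Mul(-6, 8))), Add(0, Mul(3, 2))), Mul(-1, -59)) = Add(Mul(Add(Rational(69, 7), Add(6, 64, -48)), Add(0, 6)), 59) = Add(Mul(Add(Rational(69, 7), 22), 6), 59) = Add(Mul(Rational(223, 7), 6), 59) = Add(Rational(1338, 7), 59) = Rational(1751, 7)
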